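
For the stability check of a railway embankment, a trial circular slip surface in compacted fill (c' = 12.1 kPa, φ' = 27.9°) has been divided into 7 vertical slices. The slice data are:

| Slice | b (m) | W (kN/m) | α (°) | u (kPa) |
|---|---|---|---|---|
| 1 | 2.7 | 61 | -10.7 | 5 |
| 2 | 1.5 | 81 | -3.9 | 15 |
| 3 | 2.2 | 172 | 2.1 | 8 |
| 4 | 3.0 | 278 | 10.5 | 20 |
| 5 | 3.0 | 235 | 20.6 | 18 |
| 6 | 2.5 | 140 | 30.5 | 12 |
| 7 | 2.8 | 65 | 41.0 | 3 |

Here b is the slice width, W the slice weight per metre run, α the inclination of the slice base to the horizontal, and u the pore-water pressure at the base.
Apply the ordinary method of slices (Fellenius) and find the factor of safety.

Ordinary method of slices: FS = Σ[c'·Δl_i + (W_i cosα_i − u_i·Δl_i)·tanφ'] / Σ W_i sinα_i, with Δl_i = b_i / cosα_i.
Slice 1: Δl = 2.7/cos(-10.7°) = 2.748 m; N'_1 = 61·cos(-10.7°) − 5·2.748 = 46.2; c'Δl = 33.25; W sinα = -11.3
Slice 2: Δl = 1.5/cos(-3.9°) = 1.503 m; N'_2 = 81·cos(-3.9°) − 15·1.503 = 58.3; c'Δl = 18.19; W sinα = -5.5
Slice 3: Δl = 2.2/cos2.1° = 2.201 m; N'_3 = 172·cos2.1° − 8·2.201 = 154.3; c'Δl = 26.64; W sinα = 6.3
Slice 4: Δl = 3.0/cos10.5° = 3.051 m; N'_4 = 278·cos10.5° − 20·3.051 = 212.3; c'Δl = 36.92; W sinα = 50.7
Slice 5: Δl = 3.0/cos20.6° = 3.205 m; N'_5 = 235·cos20.6° − 18·3.205 = 162.3; c'Δl = 38.78; W sinα = 82.7
Slice 6: Δl = 2.5/cos30.5° = 2.901 m; N'_6 = 140·cos30.5° − 12·2.901 = 85.8; c'Δl = 35.11; W sinα = 71.1
Slice 7: Δl = 2.8/cos41.0° = 3.710 m; N'_7 = 65·cos41.0° − 3·3.710 = 37.9; c'Δl = 44.89; W sinα = 42.6
Σc'Δl = 233.8 kN/m; ΣN' = 757.1 kN/m; ΣW sinα = 236.5 kN/m
Resisting = 233.8 + 757.1·tan27.9° = 233.8 + 400.9 = 634.6 kN/m
FS = 634.6 / 236.5 = 2.683

FS = 2.68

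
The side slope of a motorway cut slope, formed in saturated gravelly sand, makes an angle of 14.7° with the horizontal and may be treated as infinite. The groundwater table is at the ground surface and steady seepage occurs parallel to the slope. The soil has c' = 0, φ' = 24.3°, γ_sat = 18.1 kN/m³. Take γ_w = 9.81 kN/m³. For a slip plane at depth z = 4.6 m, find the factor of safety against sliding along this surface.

With seepage parallel to the slope and the water table at the surface, the effective normal stress on the slip plane uses the buoyant unit weight γ' = γ_sat − γ_w while the driving shear stress uses γ_sat:
FS = [c' + γ' z cos²β tanφ'] / [γ_sat z sinβ cosβ]
(For c' = 0 this reduces to FS = (γ'/γ_sat)·tanφ'/tanβ.)
γ' = 18.1 − 9.81 = 8.29 kN/m³
Numerator = 0.0 + 8.29·4.6·cos²14.7°·tan24.3° = 0.0 + 8.29·4.6·0.9356·0.4515 = 16.109 kPa
Denominator = 18.1·4.6·sin14.7°·cos14.7° = 18.1·4.6·0.2538·0.9673 = 20.436 kPa
FS = 16.109 / 20.436 = 0.788

FS = 0.79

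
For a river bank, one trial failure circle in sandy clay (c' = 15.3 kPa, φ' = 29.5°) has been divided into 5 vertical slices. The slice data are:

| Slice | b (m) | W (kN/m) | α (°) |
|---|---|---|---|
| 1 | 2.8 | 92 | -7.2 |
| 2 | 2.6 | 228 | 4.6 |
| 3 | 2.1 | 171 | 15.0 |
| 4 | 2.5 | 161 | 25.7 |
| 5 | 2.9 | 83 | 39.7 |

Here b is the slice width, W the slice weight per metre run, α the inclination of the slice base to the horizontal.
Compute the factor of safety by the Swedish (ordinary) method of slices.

Ordinary method of slices: FS = Σ[c'·Δl_i + (W_i cosα_i)·tanφ'] / Σ W_i sinα_i, with Δl_i = b_i / cosα_i.
Slice 1: Δl = 2.8/cos(-7.2°) = 2.822 m; N'_1 = 92·cos(-7.2°) = 91.3; c'Δl = 43.18; W sinα = -11.5
Slice 2: Δl = 2.6/cos4.6° = 2.608 m; N'_2 = 228·cos4.6° = 227.3; c'Δl = 39.91; W sinα = 18.3
Slice 3: Δl = 2.1/cos15.0° = 2.174 m; N'_3 = 171·cos15.0° = 165.2; c'Δl = 33.26; W sinα = 44.3
Slice 4: Δl = 2.5/cos25.7° = 2.774 m; N'_4 = 161·cos25.7° = 145.1; c'Δl = 42.45; W sinα = 69.8
Slice 5: Δl = 2.9/cos39.7° = 3.769 m; N'_5 = 83·cos39.7° = 63.9; c'Δl = 57.67; W sinα = 53.0
Σc'Δl = 216.5 kN/m; ΣN' = 692.6 kN/m; ΣW sinα = 173.8 kN/m
Resisting = 216.5 + 692.6·tan29.5° = 216.5 + 391.9 = 608.4 kN/m
FS = 608.4 / 173.8 = 3.499

FS = 3.50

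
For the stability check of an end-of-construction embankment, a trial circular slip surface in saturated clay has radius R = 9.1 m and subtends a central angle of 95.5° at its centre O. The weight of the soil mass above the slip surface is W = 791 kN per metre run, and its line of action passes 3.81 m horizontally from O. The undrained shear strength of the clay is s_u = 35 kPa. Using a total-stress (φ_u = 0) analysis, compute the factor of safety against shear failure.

FS = 1.60

Taking moments about the centre O, the resisting moment is provided by the undrained shear strength acting along the arc:
Arc length L_a = R·θ = 9.1·(95.5°·π/180) = 9.1·1.6668 = 15.17 m
M_R = s_u·L_a·R = 35·15.17·9.1 = 4830.9 kN·m/m
M_D = W·d = 791·3.81 = 3013.7 kN·m/m
FS = M_R / M_D = 4830.9 / 3013.7 = 1.603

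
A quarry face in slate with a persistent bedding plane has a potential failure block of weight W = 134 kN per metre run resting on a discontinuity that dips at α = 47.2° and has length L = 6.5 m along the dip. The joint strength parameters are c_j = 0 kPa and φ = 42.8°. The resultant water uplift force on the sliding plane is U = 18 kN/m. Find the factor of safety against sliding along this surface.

Resolving the block weight along and normal to the plane and applying the Mohr–Coulomb strength on the joint:
N' = W cosα − U = 134·cos47.2° − 18 = 73.0 kN/m
Driving force T = W sinα = 134·sin47.2° = 98.3 kN/m
Resisting force R = c_j·L + N'·tanφ = 0·6.5 + 73.0·tan42.8° = 0.0 + 67.6 = 67.6 kN/m
FS = R / T = 67.6 / 98.3 = 0.688

FS = 0.69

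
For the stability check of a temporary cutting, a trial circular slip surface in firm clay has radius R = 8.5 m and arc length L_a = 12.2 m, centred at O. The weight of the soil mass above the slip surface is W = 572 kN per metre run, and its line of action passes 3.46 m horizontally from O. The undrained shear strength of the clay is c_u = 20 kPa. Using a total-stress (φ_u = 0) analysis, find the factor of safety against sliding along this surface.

FS = 1.05

Taking moments about the centre O, the resisting moment is provided by the undrained shear strength acting along the arc:
M_R = c_u·L_a·R = 20·12.20·8.5 = 2074.0 kN·m/m
M_D = W·d = 572·3.46 = 1979.1 kN·m/m
FS = M_R / M_D = 2074.0 / 1979.1 = 1.048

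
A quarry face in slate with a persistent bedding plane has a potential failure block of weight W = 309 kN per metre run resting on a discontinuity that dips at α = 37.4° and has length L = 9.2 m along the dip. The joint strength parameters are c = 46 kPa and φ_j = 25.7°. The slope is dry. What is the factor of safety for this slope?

FS = 2.88

Resolving the block weight along and normal to the plane and applying the Mohr–Coulomb strength on the joint:
N' = W cosα = 309·cos37.4° = 245.5 kN/m
Driving force T = W sinα = 309·sin37.4° = 187.7 kN/m
Resisting force R = c·L + N'·tanφ_j = 46·9.2 + 245.5·tan25.7° = 423.2 + 118.1 = 541.3 kN/m
FS = R / T = 541.3 / 187.7 = 2.884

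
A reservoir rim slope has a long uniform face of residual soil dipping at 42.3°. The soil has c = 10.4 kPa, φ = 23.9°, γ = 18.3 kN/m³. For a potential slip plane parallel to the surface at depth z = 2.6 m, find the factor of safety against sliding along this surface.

For an infinite slope with a slip plane parallel to the surface (no pore pressure): FS = [c + γz cos²β tanφ] / [γz sinβ cosβ].
γz = 18.3·2.6 = 47.58 kN/m²
Numerator = 10.4 + 47.58·cos²42.3°·tan23.9° = 10.4 + 47.58·0.5471·0.4431 = 21.934 kPa
Denominator = 47.58·sin42.3°·cos42.3° = 47.58·0.6730·0.7396 = 23.684 kPa
FS = 21.934 / 23.684 = 0.926

FS = 0.93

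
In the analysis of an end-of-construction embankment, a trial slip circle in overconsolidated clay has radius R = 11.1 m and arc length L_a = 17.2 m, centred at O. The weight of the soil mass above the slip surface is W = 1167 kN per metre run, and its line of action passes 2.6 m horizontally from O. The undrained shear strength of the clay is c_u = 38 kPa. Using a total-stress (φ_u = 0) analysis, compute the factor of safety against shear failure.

Taking moments about the centre O, the resisting moment is provided by the undrained shear strength acting along the arc:
M_R = c_u·L_a·R = 38·17.20·11.1 = 7255.0 kN·m/m
M_D = W·d = 1167·2.6 = 3034.2 kN·m/m
FS = M_R / M_D = 7255.0 / 3034.2 = 2.391

FS = 2.39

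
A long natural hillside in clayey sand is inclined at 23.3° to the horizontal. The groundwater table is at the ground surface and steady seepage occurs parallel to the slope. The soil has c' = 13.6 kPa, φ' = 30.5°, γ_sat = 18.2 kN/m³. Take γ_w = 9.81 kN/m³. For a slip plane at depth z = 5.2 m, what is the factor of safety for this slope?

FS = 1.03

With seepage parallel to the slope and the water table at the surface, the effective normal stress on the slip plane uses the buoyant unit weight γ' = γ_sat − γ_w while the driving shear stress uses γ_sat:
FS = [c' + γ' z cos²β tanφ'] / [γ_sat z sinβ cosβ]
γ' = 18.2 − 9.81 = 8.39 kN/m³
Numerator = 13.6 + 8.39·5.2·cos²23.3°·tan30.5° = 13.6 + 8.39·5.2·0.8435·0.5890 = 35.278 kPa
Denominator = 18.2·5.2·sin23.3°·cos23.3° = 18.2·5.2·0.3955·0.9184 = 34.382 kPa
FS = 35.278 / 34.382 = 1.026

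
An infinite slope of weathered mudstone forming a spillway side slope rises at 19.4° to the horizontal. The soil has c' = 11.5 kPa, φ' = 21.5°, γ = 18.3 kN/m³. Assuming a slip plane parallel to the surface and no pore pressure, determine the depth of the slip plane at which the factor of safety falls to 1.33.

Setting FS = 1.33 in FS = [c' + γz cos²β tanφ'] / [γz sinβ cosβ] and solving for z:
z = c' / [γ cosβ (FS·sinβ − cosβ·tanφ')]
  = 11.5 / [18.3·cos19.4°·(1.33·sin19.4° − cos19.4°·tan21.5°)]
  = 11.5 / [18.3·0.9432·(1.33·0.3322 − 0.9432·0.3939)]
  = 11.5 / 1.2122 = 9.487 m

z = 9.49 m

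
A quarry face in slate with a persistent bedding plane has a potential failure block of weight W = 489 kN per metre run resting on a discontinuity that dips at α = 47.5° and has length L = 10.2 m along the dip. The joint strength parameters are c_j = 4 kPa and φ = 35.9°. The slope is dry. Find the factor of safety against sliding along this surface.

Resolving the block weight along and normal to the plane and applying the Mohr–Coulomb strength on the joint:
N' = W cosα = 489·cos47.5° = 330.4 kN/m
Driving force T = W sinα = 489·sin47.5° = 360.5 kN/m
Resisting force R = c_j·L + N'·tanφ = 4·10.2 + 330.4·tan35.9° = 40.8 + 239.1 = 279.9 kN/m
FS = R / T = 279.9 / 360.5 = 0.776

FS = 0.78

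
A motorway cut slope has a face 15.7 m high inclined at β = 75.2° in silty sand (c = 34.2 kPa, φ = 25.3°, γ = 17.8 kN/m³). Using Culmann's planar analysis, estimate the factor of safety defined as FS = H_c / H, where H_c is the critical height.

H_c = (4c/γ) · sinβ cosφ / [1 − cos(β − φ)]
    = (4·34.2/17.8) · sin75.2°·cos25.3° / [1 − cos49.9°]
    = 7.685 · 0.8741 / 0.3559 = 18.88 m
FS = H_c / H = 18.88 / 15.7 = 1.202

FS = 1.20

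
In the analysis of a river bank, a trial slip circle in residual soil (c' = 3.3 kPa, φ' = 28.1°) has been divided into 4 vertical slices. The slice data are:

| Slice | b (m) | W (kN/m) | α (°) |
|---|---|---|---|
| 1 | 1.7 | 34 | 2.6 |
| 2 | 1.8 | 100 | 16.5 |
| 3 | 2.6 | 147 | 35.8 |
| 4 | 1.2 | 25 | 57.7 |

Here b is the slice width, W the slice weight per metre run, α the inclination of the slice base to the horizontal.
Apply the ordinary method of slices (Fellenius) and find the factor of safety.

Ordinary method of slices: FS = Σ[c'·Δl_i + (W_i cosα_i)·tanφ'] / Σ W_i sinα_i, with Δl_i = b_i / cosα_i.
Slice 1: Δl = 1.7/cos2.6° = 1.702 m; N'_1 = 34·cos2.6° = 34.0; c'Δl = 5.62; W sinα = 1.5
Slice 2: Δl = 1.8/cos16.5° = 1.877 m; N'_2 = 100·cos16.5° = 95.9; c'Δl = 6.20; W sinα = 28.4
Slice 3: Δl = 2.6/cos35.8° = 3.206 m; N'_3 = 147·cos35.8° = 119.2; c'Δl = 10.58; W sinα = 86.0
Slice 4: Δl = 1.2/cos57.7° = 2.246 m; N'_4 = 25·cos57.7° = 13.4; c'Δl = 7.41; W sinα = 21.1
Σc'Δl = 29.8 kN/m; ΣN' = 262.4 kN/m; ΣW sinα = 137.1 kN/m
Resisting = 29.8 + 262.4·tan28.1° = 29.8 + 140.1 = 169.9 kN/m
FS = 169.9 / 137.1 = 1.240

FS = 1.24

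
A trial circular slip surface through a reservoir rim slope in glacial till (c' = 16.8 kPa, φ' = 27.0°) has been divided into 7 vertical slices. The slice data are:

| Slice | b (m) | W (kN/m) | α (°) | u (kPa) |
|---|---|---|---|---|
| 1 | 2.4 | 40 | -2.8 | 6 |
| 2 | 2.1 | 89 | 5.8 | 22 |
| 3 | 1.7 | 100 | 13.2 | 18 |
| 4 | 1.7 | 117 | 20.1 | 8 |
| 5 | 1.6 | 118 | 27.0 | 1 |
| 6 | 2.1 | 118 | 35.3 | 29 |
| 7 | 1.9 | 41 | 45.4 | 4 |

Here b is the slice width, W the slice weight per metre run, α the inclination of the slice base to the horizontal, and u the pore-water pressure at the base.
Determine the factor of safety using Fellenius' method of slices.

Ordinary method of slices: FS = Σ[c'·Δl_i + (W_i cosα_i − u_i·Δl_i)·tanφ'] / Σ W_i sinα_i, with Δl_i = b_i / cosα_i.
Slice 1: Δl = 2.4/cos(-2.8°) = 2.403 m; N'_1 = 40·cos(-2.8°) − 6·2.403 = 25.5; c'Δl = 40.37; W sinα = -2.0
Slice 2: Δl = 2.1/cos5.8° = 2.111 m; N'_2 = 89·cos5.8° − 22·2.111 = 42.1; c'Δl = 35.46; W sinα = 9.0
Slice 3: Δl = 1.7/cos13.2° = 1.746 m; N'_3 = 100·cos13.2° − 18·1.746 = 65.9; c'Δl = 29.34; W sinα = 22.8
Slice 4: Δl = 1.7/cos20.1° = 1.810 m; N'_4 = 117·cos20.1° − 8·1.810 = 95.4; c'Δl = 30.41; W sinα = 40.2
Slice 5: Δl = 1.6/cos27.0° = 1.796 m; N'_5 = 118·cos27.0° − 1·1.796 = 103.3; c'Δl = 30.17; W sinα = 53.6
Slice 6: Δl = 2.1/cos35.3° = 2.573 m; N'_6 = 118·cos35.3° − 29·2.573 = 21.7; c'Δl = 43.23; W sinα = 68.2
Slice 7: Δl = 1.9/cos45.4° = 2.706 m; N'_7 = 41·cos45.4° − 4·2.706 = 18.0; c'Δl = 45.46; W sinα = 29.2
Σc'Δl = 254.4 kN/m; ΣN' = 372.0 kN/m; ΣW sinα = 221.0 kN/m
Resisting = 254.4 + 372.0·tan27.0° = 254.4 + 189.5 = 444.0 kN/m
FS = 444.0 / 221.0 = 2.009

FS = 2.01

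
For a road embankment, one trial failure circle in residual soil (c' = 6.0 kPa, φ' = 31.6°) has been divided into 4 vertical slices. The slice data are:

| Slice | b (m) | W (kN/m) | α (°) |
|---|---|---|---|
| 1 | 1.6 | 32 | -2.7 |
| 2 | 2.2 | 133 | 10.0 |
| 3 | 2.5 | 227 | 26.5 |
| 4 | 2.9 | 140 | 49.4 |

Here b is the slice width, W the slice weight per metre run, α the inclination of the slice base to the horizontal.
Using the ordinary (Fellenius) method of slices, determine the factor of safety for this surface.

Ordinary method of slices: FS = Σ[c'·Δl_i + (W_i cosα_i)·tanφ'] / Σ W_i sinα_i, with Δl_i = b_i / cosα_i.
Slice 1: Δl = 1.6/cos(-2.7°) = 1.602 m; N'_1 = 32·cos(-2.7°) = 32.0; c'Δl = 9.61; W sinα = -1.5
Slice 2: Δl = 2.2/cos10.0° = 2.234 m; N'_2 = 133·cos10.0° = 131.0; c'Δl = 13.40; W sinα = 23.1
Slice 3: Δl = 2.5/cos26.5° = 2.794 m; N'_3 = 227·cos26.5° = 203.2; c'Δl = 16.76; W sinα = 101.3
Slice 4: Δl = 2.9/cos49.4° = 4.456 m; N'_4 = 140·cos49.4° = 91.1; c'Δl = 26.74; W sinα = 106.3
Σc'Δl = 66.5 kN/m; ΣN' = 457.2 kN/m; ΣW sinα = 229.2 kN/m
Resisting = 66.5 + 457.2·tan31.6° = 66.5 + 281.3 = 347.8 kN/m
FS = 347.8 / 229.2 = 1.518

FS = 1.52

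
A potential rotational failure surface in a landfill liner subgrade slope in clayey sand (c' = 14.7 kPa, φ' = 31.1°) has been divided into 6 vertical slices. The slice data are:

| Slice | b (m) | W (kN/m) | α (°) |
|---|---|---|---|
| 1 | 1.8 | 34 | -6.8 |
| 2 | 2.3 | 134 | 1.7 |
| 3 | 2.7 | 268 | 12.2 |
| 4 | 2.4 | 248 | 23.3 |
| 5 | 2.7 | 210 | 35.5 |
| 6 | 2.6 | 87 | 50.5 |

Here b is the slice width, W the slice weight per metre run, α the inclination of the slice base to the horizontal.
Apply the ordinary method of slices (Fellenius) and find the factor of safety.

Ordinary method of slices: FS = Σ[c'·Δl_i + (W_i cosα_i)·tanφ'] / Σ W_i sinα_i, with Δl_i = b_i / cosα_i.
Slice 1: Δl = 1.8/cos(-6.8°) = 1.813 m; N'_1 = 34·cos(-6.8°) = 33.8; c'Δl = 26.65; W sinα = -4.0
Slice 2: Δl = 2.3/cos1.7° = 2.301 m; N'_2 = 134·cos1.7° = 133.9; c'Δl = 33.82; W sinα = 4.0
Slice 3: Δl = 2.7/cos12.2° = 2.762 m; N'_3 = 268·cos12.2° = 261.9; c'Δl = 40.61; W sinα = 56.6
Slice 4: Δl = 2.4/cos23.3° = 2.613 m; N'_4 = 248·cos23.3° = 227.8; c'Δl = 38.41; W sinα = 98.1
Slice 5: Δl = 2.7/cos35.5° = 3.316 m; N'_5 = 210·cos35.5° = 171.0; c'Δl = 48.75; W sinα = 121.9
Slice 6: Δl = 2.6/cos50.5° = 4.088 m; N'_6 = 87·cos50.5° = 55.3; c'Δl = 60.09; W sinα = 67.1
Σc'Δl = 248.3 kN/m; ΣN' = 883.7 kN/m; ΣW sinα = 343.8 kN/m
Resisting = 248.3 + 883.7·tan31.1° = 248.3 + 533.1 = 781.4 kN/m
FS = 781.4 / 343.8 = 2.273

FS = 2.27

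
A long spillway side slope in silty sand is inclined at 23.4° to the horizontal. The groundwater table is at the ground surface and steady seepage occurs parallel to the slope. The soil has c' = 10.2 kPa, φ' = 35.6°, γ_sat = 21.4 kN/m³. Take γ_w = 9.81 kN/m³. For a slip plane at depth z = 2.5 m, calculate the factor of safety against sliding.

FS = 1.42

With seepage parallel to the slope and the water table at the surface, the effective normal stress on the slip plane uses the buoyant unit weight γ' = γ_sat − γ_w while the driving shear stress uses γ_sat:
FS = [c' + γ' z cos²β tanφ'] / [γ_sat z sinβ cosβ]
γ' = 21.4 − 9.81 = 11.59 kN/m³
Numerator = 10.2 + 11.59·2.5·cos²23.4°·tan35.6° = 10.2 + 11.59·2.5·0.8423·0.7159 = 27.672 kPa
Denominator = 21.4·2.5·sin23.4°·cos23.4° = 21.4·2.5·0.3971·0.9178 = 19.500 kPa
FS = 27.672 / 19.500 = 1.419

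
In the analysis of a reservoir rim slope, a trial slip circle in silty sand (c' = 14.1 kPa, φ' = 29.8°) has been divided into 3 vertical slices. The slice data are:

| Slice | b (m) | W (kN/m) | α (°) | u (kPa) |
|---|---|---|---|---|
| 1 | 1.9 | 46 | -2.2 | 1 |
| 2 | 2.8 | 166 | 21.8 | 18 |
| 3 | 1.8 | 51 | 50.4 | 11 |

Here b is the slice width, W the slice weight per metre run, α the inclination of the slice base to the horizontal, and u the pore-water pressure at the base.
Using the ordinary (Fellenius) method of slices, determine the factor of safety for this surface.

Ordinary method of slices: FS = Σ[c'·Δl_i + (W_i cosα_i − u_i·Δl_i)·tanφ'] / Σ W_i sinα_i, with Δl_i = b_i / cosα_i.
Slice 1: Δl = 1.9/cos(-2.2°) = 1.901 m; N'_1 = 46·cos(-2.2°) − 1·1.901 = 44.1; c'Δl = 26.81; W sinα = -1.8
Slice 2: Δl = 2.8/cos21.8° = 3.016 m; N'_2 = 166·cos21.8° − 18·3.016 = 99.8; c'Δl = 42.52; W sinα = 61.6
Slice 3: Δl = 1.8/cos50.4° = 2.824 m; N'_3 = 51·cos50.4° − 11·2.824 = 1.4; c'Δl = 39.82; W sinα = 39.3
Σc'Δl = 109.1 kN/m; ΣN' = 145.4 kN/m; ΣW sinα = 99.2 kN/m
Resisting = 109.1 + 145.4·tan29.8° = 109.1 + 83.2 = 192.4 kN/m
FS = 192.4 / 99.2 = 1.940

FS = 1.94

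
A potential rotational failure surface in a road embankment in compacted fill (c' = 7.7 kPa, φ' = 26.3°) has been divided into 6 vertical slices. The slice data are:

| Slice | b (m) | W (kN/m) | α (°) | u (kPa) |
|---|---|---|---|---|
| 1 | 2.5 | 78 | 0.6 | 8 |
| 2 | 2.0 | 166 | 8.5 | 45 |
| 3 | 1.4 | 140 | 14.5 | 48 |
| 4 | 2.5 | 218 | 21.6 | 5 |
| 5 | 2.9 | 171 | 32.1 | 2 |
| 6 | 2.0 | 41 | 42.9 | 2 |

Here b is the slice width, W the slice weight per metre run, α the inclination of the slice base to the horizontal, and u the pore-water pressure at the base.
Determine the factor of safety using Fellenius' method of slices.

Ordinary method of slices: FS = Σ[c'·Δl_i + (W_i cosα_i − u_i·Δl_i)·tanφ'] / Σ W_i sinα_i, with Δl_i = b_i / cosα_i.
Slice 1: Δl = 2.5/cos0.6° = 2.500 m; N'_1 = 78·cos0.6° − 8·2.500 = 58.0; c'Δl = 19.25; W sinα = 0.8
Slice 2: Δl = 2.0/cos8.5° = 2.022 m; N'_2 = 166·cos8.5° − 45·2.022 = 73.2; c'Δl = 15.57; W sinα = 24.5
Slice 3: Δl = 1.4/cos14.5° = 1.446 m; N'_3 = 140·cos14.5° − 48·1.446 = 66.1; c'Δl = 11.13; W sinα = 35.1
Slice 4: Δl = 2.5/cos21.6° = 2.689 m; N'_4 = 218·cos21.6° − 5·2.689 = 189.2; c'Δl = 20.70; W sinα = 80.3
Slice 5: Δl = 2.9/cos32.1° = 3.423 m; N'_5 = 171·cos32.1° − 2·3.423 = 138.0; c'Δl = 26.36; W sinα = 90.9
Slice 6: Δl = 2.0/cos42.9° = 2.730 m; N'_6 = 41·cos42.9° − 2·2.730 = 24.6; c'Δl = 21.02; W sinα = 27.9
Σc'Δl = 114.0 kN/m; ΣN' = 549.1 kN/m; ΣW sinα = 259.4 kN/m
Resisting = 114.0 + 549.1·tan26.3° = 114.0 + 271.4 = 385.4 kN/m
FS = 385.4 / 259.4 = 1.486

FS = 1.49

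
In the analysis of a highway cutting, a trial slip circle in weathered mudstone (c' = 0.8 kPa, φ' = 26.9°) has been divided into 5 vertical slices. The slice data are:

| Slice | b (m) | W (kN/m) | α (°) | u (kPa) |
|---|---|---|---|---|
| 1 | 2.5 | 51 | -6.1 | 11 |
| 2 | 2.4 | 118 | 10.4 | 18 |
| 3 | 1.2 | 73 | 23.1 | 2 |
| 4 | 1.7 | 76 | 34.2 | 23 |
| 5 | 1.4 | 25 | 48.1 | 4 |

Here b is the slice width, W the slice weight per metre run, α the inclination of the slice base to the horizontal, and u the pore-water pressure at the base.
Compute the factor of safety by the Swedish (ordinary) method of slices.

FS = 0.96

Ordinary method of slices: FS = Σ[c'·Δl_i + (W_i cosα_i − u_i·Δl_i)·tanφ'] / Σ W_i sinα_i, with Δl_i = b_i / cosα_i.
Slice 1: Δl = 2.5/cos(-6.1°) = 2.514 m; N'_1 = 51·cos(-6.1°) − 11·2.514 = 23.1; c'Δl = 2.01; W sinα = -5.4
Slice 2: Δl = 2.4/cos10.4° = 2.440 m; N'_2 = 118·cos10.4° − 18·2.440 = 72.1; c'Δl = 1.95; W sinα = 21.3
Slice 3: Δl = 1.2/cos23.1° = 1.305 m; N'_3 = 73·cos23.1° − 2·1.305 = 64.5; c'Δl = 1.04; W sinα = 28.6
Slice 4: Δl = 1.7/cos34.2° = 2.055 m; N'_4 = 76·cos34.2° − 23·2.055 = 15.6; c'Δl = 1.64; W sinα = 42.7
Slice 5: Δl = 1.4/cos48.1° = 2.096 m; N'_5 = 25·cos48.1° − 4·2.096 = 8.3; c'Δl = 1.68; W sinα = 18.6
Σc'Δl = 8.3 kN/m; ΣN' = 183.6 kN/m; ΣW sinα = 105.8 kN/m
Resisting = 8.3 + 183.6·tan26.9° = 8.3 + 93.2 = 101.5 kN/m
FS = 101.5 / 105.8 = 0.959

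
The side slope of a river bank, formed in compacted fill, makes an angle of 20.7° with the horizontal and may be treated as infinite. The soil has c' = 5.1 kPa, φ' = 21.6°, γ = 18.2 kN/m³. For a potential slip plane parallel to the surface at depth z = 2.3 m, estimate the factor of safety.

For an infinite slope with a slip plane parallel to the surface (no pore pressure): FS = [c' + γz cos²β tanφ'] / [γz sinβ cosβ].
γz = 18.2·2.3 = 41.86 kN/m²
Numerator = 5.1 + 41.86·cos²20.7°·tan21.6° = 5.1 + 41.86·0.8751·0.3959 = 19.603 kPa
Denominator = 41.86·sin20.7°·cos20.7° = 41.86·0.3535·0.9354 = 13.841 kPa
FS = 19.603 / 13.841 = 1.416

FS = 1.42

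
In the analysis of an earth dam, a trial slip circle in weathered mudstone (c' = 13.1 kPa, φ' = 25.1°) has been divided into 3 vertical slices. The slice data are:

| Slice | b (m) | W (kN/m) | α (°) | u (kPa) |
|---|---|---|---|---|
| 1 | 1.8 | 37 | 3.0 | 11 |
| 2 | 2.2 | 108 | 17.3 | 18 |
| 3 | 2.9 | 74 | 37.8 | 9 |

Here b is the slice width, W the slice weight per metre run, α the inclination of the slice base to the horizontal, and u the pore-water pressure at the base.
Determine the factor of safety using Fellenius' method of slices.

Ordinary method of slices: FS = Σ[c'·Δl_i + (W_i cosα_i − u_i·Δl_i)·tanφ'] / Σ W_i sinα_i, with Δl_i = b_i / cosα_i.
Slice 1: Δl = 1.8/cos3.0° = 1.802 m; N'_1 = 37·cos3.0° − 11·1.802 = 17.1; c'Δl = 23.61; W sinα = 1.9
Slice 2: Δl = 2.2/cos17.3° = 2.304 m; N'_2 = 108·cos17.3° − 18·2.304 = 61.6; c'Δl = 30.19; W sinα = 32.1
Slice 3: Δl = 2.9/cos37.8° = 3.670 m; N'_3 = 74·cos37.8° − 9·3.670 = 25.4; c'Δl = 48.08; W sinα = 45.4
Σc'Δl = 101.9 kN/m; ΣN' = 104.2 kN/m; ΣW sinα = 79.4 kN/m
Resisting = 101.9 + 104.2·tan25.1° = 101.9 + 48.8 = 150.7 kN/m
FS = 150.7 / 79.4 = 1.898

FS = 1.90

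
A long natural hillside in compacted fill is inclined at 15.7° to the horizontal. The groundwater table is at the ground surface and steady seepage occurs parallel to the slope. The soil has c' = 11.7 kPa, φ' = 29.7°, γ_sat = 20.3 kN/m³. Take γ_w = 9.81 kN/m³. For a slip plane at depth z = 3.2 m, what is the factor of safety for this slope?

With seepage parallel to the slope and the water table at the surface, the effective normal stress on the slip plane uses the buoyant unit weight γ' = γ_sat − γ_w while the driving shear stress uses γ_sat:
FS = [c' + γ' z cos²β tanφ'] / [γ_sat z sinβ cosβ]
γ' = 20.3 − 9.81 = 10.49 kN/m³
Numerator = 11.7 + 10.49·3.2·cos²15.7°·tan29.7° = 11.7 + 10.49·3.2·0.9268·0.5704 = 29.445 kPa
Denominator = 20.3·3.2·sin15.7°·cos15.7° = 20.3·3.2·0.2706·0.9627 = 16.922 kPa
FS = 29.445 / 16.922 = 1.740

FS = 1.74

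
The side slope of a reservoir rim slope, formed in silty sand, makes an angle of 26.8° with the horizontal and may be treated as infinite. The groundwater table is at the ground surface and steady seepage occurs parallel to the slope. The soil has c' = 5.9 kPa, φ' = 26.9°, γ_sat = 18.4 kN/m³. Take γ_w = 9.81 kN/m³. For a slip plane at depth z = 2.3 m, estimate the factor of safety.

With seepage parallel to the slope and the water table at the surface, the effective normal stress on the slip plane uses the buoyant unit weight γ' = γ_sat − γ_w while the driving shear stress uses γ_sat:
FS = [c' + γ' z cos²β tanφ'] / [γ_sat z sinβ cosβ]
γ' = 18.4 − 9.81 = 8.59 kN/m³
Numerator = 5.9 + 8.59·2.3·cos²26.8°·tan26.9° = 5.9 + 8.59·2.3·0.7967·0.5073 = 13.886 kPa
Denominator = 18.4·2.3·sin26.8°·cos26.8° = 18.4·2.3·0.4509·0.8926 = 17.032 kPa
FS = 13.886 / 17.032 = 0.815

FS = 0.82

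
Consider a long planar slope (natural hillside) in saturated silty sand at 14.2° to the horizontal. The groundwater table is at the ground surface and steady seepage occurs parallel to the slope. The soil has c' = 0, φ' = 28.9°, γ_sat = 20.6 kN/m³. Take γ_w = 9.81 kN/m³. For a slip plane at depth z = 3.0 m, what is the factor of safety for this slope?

With seepage parallel to the slope and the water table at the surface, the effective normal stress on the slip plane uses the buoyant unit weight γ' = γ_sat − γ_w while the driving shear stress uses γ_sat:
FS = [c' + γ' z cos²β tanφ'] / [γ_sat z sinβ cosβ]
(For c' = 0 this reduces to FS = (γ'/γ_sat)·tanφ'/tanβ.)
γ' = 20.6 − 9.81 = 10.79 kN/m³
Numerator = 0.0 + 10.79·3.0·cos²14.2°·tan28.9° = 0.0 + 10.79·3.0·0.9398·0.5520 = 16.794 kPa
Denominator = 20.6·3.0·sin14.2°·cos14.2° = 20.6·3.0·0.2453·0.9694 = 14.697 kPa
FS = 16.794 / 14.697 = 1.143

FS = 1.14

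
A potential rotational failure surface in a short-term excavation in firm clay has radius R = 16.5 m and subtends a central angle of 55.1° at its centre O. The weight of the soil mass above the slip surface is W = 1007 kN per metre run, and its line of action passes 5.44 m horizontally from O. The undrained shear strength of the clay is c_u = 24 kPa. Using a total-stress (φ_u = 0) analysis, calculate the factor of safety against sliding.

Taking moments about the centre O, the resisting moment is provided by the undrained shear strength acting along the arc:
Arc length L_a = R·θ = 16.5·(55.1°·π/180) = 16.5·0.9617 = 15.87 m
M_R = c_u·L_a·R = 24·15.87·16.5 = 6283.6 kN·m/m
M_D = W·d = 1007·5.44 = 5478.1 kN·m/m
FS = M_R / M_D = 6283.6 / 5478.1 = 1.147

FS = 1.15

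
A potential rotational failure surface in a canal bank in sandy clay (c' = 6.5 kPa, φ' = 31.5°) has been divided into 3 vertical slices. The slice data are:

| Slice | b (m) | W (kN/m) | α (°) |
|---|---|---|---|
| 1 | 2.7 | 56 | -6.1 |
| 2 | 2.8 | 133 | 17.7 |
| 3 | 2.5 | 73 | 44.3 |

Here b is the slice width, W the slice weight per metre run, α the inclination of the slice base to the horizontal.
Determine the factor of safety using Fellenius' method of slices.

Ordinary method of slices: FS = Σ[c'·Δl_i + (W_i cosα_i)·tanφ'] / Σ W_i sinα_i, with Δl_i = b_i / cosα_i.
Slice 1: Δl = 2.7/cos(-6.1°) = 2.715 m; N'_1 = 56·cos(-6.1°) = 55.7; c'Δl = 17.65; W sinα = -6.0
Slice 2: Δl = 2.8/cos17.7° = 2.939 m; N'_2 = 133·cos17.7° = 126.7; c'Δl = 19.10; W sinα = 40.4
Slice 3: Δl = 2.5/cos44.3° = 3.493 m; N'_3 = 73·cos44.3° = 52.2; c'Δl = 22.71; W sinα = 51.0
Σc'Δl = 59.5 kN/m; ΣN' = 234.6 kN/m; ΣW sinα = 85.5 kN/m
Resisting = 59.5 + 234.6·tan31.5° = 59.5 + 143.8 = 203.2 kN/m
FS = 203.2 / 85.5 = 2.378

FS = 2.38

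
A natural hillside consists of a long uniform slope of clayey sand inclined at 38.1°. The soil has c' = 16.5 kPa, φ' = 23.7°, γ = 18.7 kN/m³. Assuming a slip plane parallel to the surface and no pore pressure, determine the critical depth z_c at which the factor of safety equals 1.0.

z_c = 4.13 m

Setting FS = 1.00 in FS = [c' + γz cos²β tanφ'] / [γz sinβ cosβ] and solving for z:
z = c' / [γ cosβ (FS·sinβ − cosβ·tanφ')]
  = 16.5 / [18.7·cos38.1°·(1.00·sin38.1° − cos38.1°·tan23.7°)]
  = 16.5 / [18.7·0.7869·(1.00·0.6170 − 0.7869·0.4390)]
  = 16.5 / 3.9967 = 4.128 m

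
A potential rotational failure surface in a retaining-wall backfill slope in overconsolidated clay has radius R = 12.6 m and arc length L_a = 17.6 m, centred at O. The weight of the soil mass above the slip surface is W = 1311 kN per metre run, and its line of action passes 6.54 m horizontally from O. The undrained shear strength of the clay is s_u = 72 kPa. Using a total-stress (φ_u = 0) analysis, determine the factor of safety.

FS = 1.86

Taking moments about the centre O, the resisting moment is provided by the undrained shear strength acting along the arc:
M_R = s_u·L_a·R = 72·17.60·12.6 = 15966.7 kN·m/m
M_D = W·d = 1311·6.54 = 8573.9 kN·m/m
FS = M_R / M_D = 15966.7 / 8573.9 = 1.862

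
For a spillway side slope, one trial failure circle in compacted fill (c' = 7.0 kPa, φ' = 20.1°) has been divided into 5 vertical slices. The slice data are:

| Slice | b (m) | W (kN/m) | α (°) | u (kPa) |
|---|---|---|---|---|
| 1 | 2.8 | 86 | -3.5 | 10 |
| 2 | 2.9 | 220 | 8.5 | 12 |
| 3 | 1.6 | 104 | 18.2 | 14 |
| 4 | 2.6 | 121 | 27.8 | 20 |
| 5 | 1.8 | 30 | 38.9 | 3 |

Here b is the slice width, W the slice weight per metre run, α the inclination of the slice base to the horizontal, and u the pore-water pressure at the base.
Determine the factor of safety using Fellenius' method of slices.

FS = 1.69

Ordinary method of slices: FS = Σ[c'·Δl_i + (W_i cosα_i − u_i·Δl_i)·tanφ'] / Σ W_i sinα_i, with Δl_i = b_i / cosα_i.
Slice 1: Δl = 2.8/cos(-3.5°) = 2.805 m; N'_1 = 86·cos(-3.5°) − 10·2.805 = 57.8; c'Δl = 19.64; W sinα = -5.3
Slice 2: Δl = 2.9/cos8.5° = 2.932 m; N'_2 = 220·cos8.5° − 12·2.932 = 182.4; c'Δl = 20.53; W sinα = 32.5
Slice 3: Δl = 1.6/cos18.2° = 1.684 m; N'_3 = 104·cos18.2° − 14·1.684 = 75.2; c'Δl = 11.79; W sinα = 32.5
Slice 4: Δl = 2.6/cos27.8° = 2.939 m; N'_4 = 121·cos27.8° − 20·2.939 = 48.2; c'Δl = 20.57; W sinα = 56.4
Slice 5: Δl = 1.8/cos38.9° = 2.313 m; N'_5 = 30·cos38.9° − 3·2.313 = 16.4; c'Δl = 16.19; W sinα = 18.8
Σc'Δl = 88.7 kN/m; ΣN' = 380.1 kN/m; ΣW sinα = 135.0 kN/m
Resisting = 88.7 + 380.1·tan20.1° = 88.7 + 139.1 = 227.8 kN/m
FS = 227.8 / 135.0 = 1.687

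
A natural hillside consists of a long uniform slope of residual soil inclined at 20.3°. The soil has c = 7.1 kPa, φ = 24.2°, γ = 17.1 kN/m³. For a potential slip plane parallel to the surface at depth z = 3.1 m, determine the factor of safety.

For an infinite slope with a slip plane parallel to the surface (no pore pressure): FS = [c + γz cos²β tanφ] / [γz sinβ cosβ].
γz = 17.1·3.1 = 53.01 kN/m²
Numerator = 7.1 + 53.01·cos²20.3°·tan24.2° = 7.1 + 53.01·0.8796·0.4494 = 28.056 kPa
Denominator = 53.01·sin20.3°·cos20.3° = 53.01·0.3469·0.9379 = 17.249 kPa
FS = 28.056 / 17.249 = 1.627

FS = 1.63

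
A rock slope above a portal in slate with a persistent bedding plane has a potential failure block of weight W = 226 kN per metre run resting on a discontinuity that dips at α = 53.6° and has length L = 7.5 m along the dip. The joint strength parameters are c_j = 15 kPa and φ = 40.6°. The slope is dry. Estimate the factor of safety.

Resolving the block weight along and normal to the plane and applying the Mohr–Coulomb strength on the joint:
N' = W cosα = 226·cos53.6° = 134.1 kN/m
Driving force T = W sinα = 226·sin53.6° = 181.9 kN/m
Resisting force R = c_j·L + N'·tanφ = 15·7.5 + 134.1·tan40.6° = 112.5 + 114.9 = 227.4 kN/m
FS = R / T = 227.4 / 181.9 = 1.250

FS = 1.25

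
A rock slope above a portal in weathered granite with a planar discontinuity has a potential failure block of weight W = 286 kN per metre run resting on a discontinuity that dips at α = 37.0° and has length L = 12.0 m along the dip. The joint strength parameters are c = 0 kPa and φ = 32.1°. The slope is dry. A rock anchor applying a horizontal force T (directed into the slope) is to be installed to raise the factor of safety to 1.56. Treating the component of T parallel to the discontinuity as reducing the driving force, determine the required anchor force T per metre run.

T = 77 kN/m

Resolving forces along and normal to the sliding plane, with the horizontal anchor force T adding T·sinα to the effective normal force and T·cosα acting up the plane against the driving force:
FS = [cL + (W cosα + T sinα) tanφ] / [W sinα − T cosα]
Without the anchor: N' = 228.4 kN/m, driving T_d = 172.1 kN/m, resisting R = 0·12.0 + 228.4·tan32.1° = 143.3 kN/m, FS = 0.83.
Setting FS = 1.56 and solving for T:
1.56·(172.1 − T cos37.0°) = 143.3 + T sin37.0°·tan32.1°
T·(sin37.0°·tan32.1° + 1.56·cos37.0°) = 1.56·172.1 − 143.3
T·(0.6018·0.6273 + 1.56·0.7986) = 268.5 − 143.3 = 125.2
T·1.6234 = 125.2
T = 77.1 kN/m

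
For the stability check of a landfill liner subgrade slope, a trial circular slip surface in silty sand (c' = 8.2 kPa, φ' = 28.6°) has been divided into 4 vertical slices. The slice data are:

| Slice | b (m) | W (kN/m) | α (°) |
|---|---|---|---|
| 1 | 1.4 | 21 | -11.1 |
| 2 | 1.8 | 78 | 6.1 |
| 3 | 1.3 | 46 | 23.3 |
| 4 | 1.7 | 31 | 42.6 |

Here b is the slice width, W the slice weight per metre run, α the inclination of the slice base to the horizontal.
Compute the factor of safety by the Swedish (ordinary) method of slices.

FS = 3.36

Ordinary method of slices: FS = Σ[c'·Δl_i + (W_i cosα_i)·tanφ'] / Σ W_i sinα_i, with Δl_i = b_i / cosα_i.
Slice 1: Δl = 1.4/cos(-11.1°) = 1.427 m; N'_1 = 21·cos(-11.1°) = 20.6; c'Δl = 11.70; W sinα = -4.0
Slice 2: Δl = 1.8/cos6.1° = 1.810 m; N'_2 = 78·cos6.1° = 77.6; c'Δl = 14.84; W sinα = 8.3
Slice 3: Δl = 1.3/cos23.3° = 1.415 m; N'_3 = 46·cos23.3° = 42.2; c'Δl = 11.61; W sinα = 18.2
Slice 4: Δl = 1.7/cos42.6° = 2.309 m; N'_4 = 31·cos42.6° = 22.8; c'Δl = 18.94; W sinα = 21.0
Σc'Δl = 57.1 kN/m; ΣN' = 163.2 kN/m; ΣW sinα = 43.4 kN/m
Resisting = 57.1 + 163.2·tan28.6° = 57.1 + 89.0 = 146.1 kN/m
FS = 146.1 / 43.4 = 3.364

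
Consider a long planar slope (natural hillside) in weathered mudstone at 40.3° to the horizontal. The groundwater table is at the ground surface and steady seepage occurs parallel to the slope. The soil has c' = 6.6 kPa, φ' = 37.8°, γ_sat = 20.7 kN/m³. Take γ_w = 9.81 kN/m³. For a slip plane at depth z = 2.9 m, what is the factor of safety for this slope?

FS = 0.70

With seepage parallel to the slope and the water table at the surface, the effective normal stress on the slip plane uses the buoyant unit weight γ' = γ_sat − γ_w while the driving shear stress uses γ_sat:
FS = [c' + γ' z cos²β tanφ'] / [γ_sat z sinβ cosβ]
γ' = 20.7 − 9.81 = 10.89 kN/m³
Numerator = 6.6 + 10.89·2.9·cos²40.3°·tan37.8° = 6.6 + 10.89·2.9·0.5817·0.7757 = 20.849 kPa
Denominator = 20.7·2.9·sin40.3°·cos40.3° = 20.7·2.9·0.6468·0.7627 = 29.612 kPa
FS = 20.849 / 29.612 = 0.704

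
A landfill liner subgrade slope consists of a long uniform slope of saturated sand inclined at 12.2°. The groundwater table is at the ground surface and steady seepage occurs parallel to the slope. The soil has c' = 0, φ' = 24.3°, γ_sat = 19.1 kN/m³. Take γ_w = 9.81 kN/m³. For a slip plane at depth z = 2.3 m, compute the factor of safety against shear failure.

FS = 1.02

With seepage parallel to the slope and the water table at the surface, the effective normal stress on the slip plane uses the buoyant unit weight γ' = γ_sat − γ_w while the driving shear stress uses γ_sat:
FS = [c' + γ' z cos²β tanφ'] / [γ_sat z sinβ cosβ]
(For c' = 0 this reduces to FS = (γ'/γ_sat)·tanφ'/tanβ.)
γ' = 19.1 − 9.81 = 9.29 kN/m³
Numerator = 0.0 + 9.29·2.3·cos²12.2°·tan24.3° = 0.0 + 9.29·2.3·0.9553·0.4515 = 9.217 kPa
Denominator = 19.1·2.3·sin12.2°·cos12.2° = 19.1·2.3·0.2113·0.9774 = 9.074 kPa
FS = 9.217 / 9.074 = 1.016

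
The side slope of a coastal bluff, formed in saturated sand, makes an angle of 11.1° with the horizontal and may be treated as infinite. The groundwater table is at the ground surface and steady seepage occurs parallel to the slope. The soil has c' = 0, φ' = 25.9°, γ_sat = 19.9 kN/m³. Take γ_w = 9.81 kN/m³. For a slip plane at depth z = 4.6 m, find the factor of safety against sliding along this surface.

FS = 1.25

With seepage parallel to the slope and the water table at the surface, the effective normal stress on the slip plane uses the buoyant unit weight γ' = γ_sat − γ_w while the driving shear stress uses γ_sat:
FS = [c' + γ' z cos²β tanφ'] / [γ_sat z sinβ cosβ]
(For c' = 0 this reduces to FS = (γ'/γ_sat)·tanφ'/tanβ.)
γ' = 19.9 − 9.81 = 10.09 kN/m³
Numerator = 0.0 + 10.09·4.6·cos²11.1°·tan25.9° = 0.0 + 10.09·4.6·0.9629·0.4856 = 21.702 kPa
Denominator = 19.9·4.6·sin11.1°·cos11.1° = 19.9·4.6·0.1925·0.9813 = 17.294 kPa
FS = 21.702 / 17.294 = 1.255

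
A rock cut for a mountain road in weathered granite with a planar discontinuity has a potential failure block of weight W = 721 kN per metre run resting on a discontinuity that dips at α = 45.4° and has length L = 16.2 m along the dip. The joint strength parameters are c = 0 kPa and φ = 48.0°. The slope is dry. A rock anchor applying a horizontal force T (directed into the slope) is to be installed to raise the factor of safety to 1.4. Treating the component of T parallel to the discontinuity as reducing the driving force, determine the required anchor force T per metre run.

T = 88 kN/m

Resolving forces along and normal to the sliding plane, with the horizontal anchor force T adding T·sinα to the effective normal force and T·cosα acting up the plane against the driving force:
FS = [cL + (W cosα + T sinα) tanφ] / [W sinα − T cosα]
Without the anchor: N' = 506.3 kN/m, driving T_d = 513.4 kN/m, resisting R = 0·16.2 + 506.3·tan48.0° = 562.3 kN/m, FS = 1.10.
Setting FS = 1.4 and solving for T:
1.4·(513.4 − T cos45.4°) = 562.3 + T sin45.4°·tan48.0°
T·(sin45.4°·tan48.0° + 1.4·cos45.4°) = 1.4·513.4 − 562.3
T·(0.7120·1.1106 + 1.4·0.7022) = 718.7 − 562.3 = 156.5
T·1.7738 = 156.5
T = 88.2 kN/m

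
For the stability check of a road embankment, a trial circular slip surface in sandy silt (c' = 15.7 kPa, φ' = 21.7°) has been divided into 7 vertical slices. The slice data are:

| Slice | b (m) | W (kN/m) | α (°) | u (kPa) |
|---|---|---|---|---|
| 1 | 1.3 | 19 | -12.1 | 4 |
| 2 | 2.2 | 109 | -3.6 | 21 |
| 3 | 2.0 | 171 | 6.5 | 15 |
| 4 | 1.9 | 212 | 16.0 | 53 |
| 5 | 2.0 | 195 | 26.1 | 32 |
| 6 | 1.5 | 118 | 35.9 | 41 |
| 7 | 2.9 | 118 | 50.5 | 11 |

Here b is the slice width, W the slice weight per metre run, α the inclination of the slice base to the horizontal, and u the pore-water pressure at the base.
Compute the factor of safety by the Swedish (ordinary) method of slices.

Ordinary method of slices: FS = Σ[c'·Δl_i + (W_i cosα_i − u_i·Δl_i)·tanφ'] / Σ W_i sinα_i, with Δl_i = b_i / cosα_i.
Slice 1: Δl = 1.3/cos(-12.1°) = 1.330 m; N'_1 = 19·cos(-12.1°) − 4·1.330 = 13.3; c'Δl = 20.87; W sinα = -4.0
Slice 2: Δl = 2.2/cos(-3.6°) = 2.204 m; N'_2 = 109·cos(-3.6°) − 21·2.204 = 62.5; c'Δl = 34.61; W sinα = -6.8
Slice 3: Δl = 2.0/cos6.5° = 2.013 m; N'_3 = 171·cos6.5° − 15·2.013 = 139.7; c'Δl = 31.60; W sinα = 19.4
Slice 4: Δl = 1.9/cos16.0° = 1.977 m; N'_4 = 212·cos16.0° − 53·1.977 = 99.0; c'Δl = 31.03; W sinα = 58.4
Slice 5: Δl = 2.0/cos26.1° = 2.227 m; N'_5 = 195·cos26.1° − 32·2.227 = 103.8; c'Δl = 34.97; W sinα = 85.8
Slice 6: Δl = 1.5/cos35.9° = 1.852 m; N'_6 = 118·cos35.9° − 41·1.852 = 19.7; c'Δl = 29.07; W sinα = 69.2
Slice 7: Δl = 2.9/cos50.5° = 4.559 m; N'_7 = 118·cos50.5° − 11·4.559 = 24.9; c'Δl = 71.58; W sinα = 91.1
Σc'Δl = 253.7 kN/m; ΣN' = 462.9 kN/m; ΣW sinα = 313.0 kN/m
Resisting = 253.7 + 462.9·tan21.7° = 253.7 + 184.2 = 437.9 kN/m
FS = 437.9 / 313.0 = 1.399

FS = 1.40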